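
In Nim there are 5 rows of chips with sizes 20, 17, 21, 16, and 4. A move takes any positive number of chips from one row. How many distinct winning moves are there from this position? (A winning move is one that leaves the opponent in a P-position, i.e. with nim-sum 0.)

3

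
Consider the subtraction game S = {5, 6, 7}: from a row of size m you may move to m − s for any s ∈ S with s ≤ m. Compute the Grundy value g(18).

Grundy values for subtraction set {5, 6, 7}:
k:     0  1  2  3  4  5  6  7  8  9 10 11 12 13 14 15 16 17 18
g(k):  0  0  0  0  0  1  1  1  1  1  2  2  0  0  0  0  0  1  1
So g(18) = 1.

1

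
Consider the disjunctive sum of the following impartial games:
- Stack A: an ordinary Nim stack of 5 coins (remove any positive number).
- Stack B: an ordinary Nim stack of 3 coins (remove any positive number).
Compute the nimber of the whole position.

6

Stack A is a plain Nim stack of size 5, so its Grundy value is 5.
Stack B is a plain Nim stack of size 3, so its Grundy value is 3.
By the Sprague-Grundy theorem, the Grundy value of a sum of independent games is the XOR of the component values.
Combined value = 5 ⊕ 3 = 6.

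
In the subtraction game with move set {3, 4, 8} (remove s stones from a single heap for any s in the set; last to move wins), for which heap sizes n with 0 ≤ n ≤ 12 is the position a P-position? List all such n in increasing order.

0, 1, 2, 7, 12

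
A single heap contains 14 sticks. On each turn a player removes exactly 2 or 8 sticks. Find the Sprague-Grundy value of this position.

0

Grundy values for subtraction set {2, 8}:
g(0) = mex{} = 0
g(1) = mex{} = 0
g(2) = mex{0} = 1
g(3) = mex{0} = 1
g(4) = mex{1} = 0
g(5) = mex{1} = 0
g(6) = mex{0} = 1
g(7) = mex{0} = 1
g(8) = mex{0,1} = 2
g(9) = mex{0,1} = 2
g(10) = mex{1,2} = 0
g(11) = mex{1,2} = 0
g(12) = mex{0} = 1
g(13) = mex{0} = 1
g(14) = mex{1} = 0
So g(14) = 0.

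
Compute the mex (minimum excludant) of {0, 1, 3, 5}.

2

The values 0, 1 are all present; 2 is the first non-negative integer missing from the set.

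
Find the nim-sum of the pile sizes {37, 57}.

28

Nim-sum: 37 XOR 57 = 28.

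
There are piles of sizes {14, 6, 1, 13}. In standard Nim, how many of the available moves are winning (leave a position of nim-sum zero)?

3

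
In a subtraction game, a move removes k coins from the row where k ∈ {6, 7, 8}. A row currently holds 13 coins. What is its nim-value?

2

Build the Grundy sequence with g(k) = mex{g(k−s) : s ∈ {6, 7, 8}, s ≤ k}:
g(0) = mex{} = 0
g(1) = mex{} = 0
g(2) = mex{} = 0
g(3) = mex{} = 0
g(4) = mex{} = 0
g(5) = mex{} = 0
g(6) = mex{0} = 1
g(7) = mex{0} = 1
g(8) = mex{0} = 1
g(9) = mex{0} = 1
g(10) = mex{0} = 1
g(11) = mex{0} = 1
g(12) = mex{0,1} = 2
g(13) = mex{0,1} = 2
So g(13) = 2.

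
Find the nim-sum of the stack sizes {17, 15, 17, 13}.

Compute the nim-sum pairwise:
17 ⊕ 15 = 30
30 ⊕ 17 = 15
15 ⊕ 13 = 2

2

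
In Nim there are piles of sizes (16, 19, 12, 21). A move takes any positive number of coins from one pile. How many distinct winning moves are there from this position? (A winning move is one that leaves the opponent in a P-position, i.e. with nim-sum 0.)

In binary:
  10000  (16)
  10011  (19)
  01100  (12)
  10101  (21)
  -----
  11010  (26)
The overall nim-sum is X = 26. A pile of size p has a winning move iff p XOR X < p (reduce it to p XOR X).
  16: 16 XOR 26 = 10 < 16 — winning move (to 10).
  19: 19 XOR 26 = 9 < 19 — winning move (to 9).
  12: 12 XOR 26 = 22 ≥ 12 — no move.
  21: 21 XOR 26 = 15 < 21 — winning move (to 15).
That gives 3 winning moves.

3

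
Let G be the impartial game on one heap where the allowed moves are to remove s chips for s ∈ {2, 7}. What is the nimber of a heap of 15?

Compute g(0), g(1), … for moves {2, 7}:
k:     0  1  2  3  4  5  6  7  8  9 10 11 12 13 14 15
g(k):  0  0  1  1  0  0  1  1  2  0  0  1  1  0  0  1
So g(15) = 1.

1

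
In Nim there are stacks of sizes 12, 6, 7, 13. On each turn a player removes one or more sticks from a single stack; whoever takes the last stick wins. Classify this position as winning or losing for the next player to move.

Losing position

Nim-sum: 12 XOR 6 XOR 7 XOR 13 = 0.
The nim-sum is 0, so this is a P-position: the player to move is in a losing position under optimal play.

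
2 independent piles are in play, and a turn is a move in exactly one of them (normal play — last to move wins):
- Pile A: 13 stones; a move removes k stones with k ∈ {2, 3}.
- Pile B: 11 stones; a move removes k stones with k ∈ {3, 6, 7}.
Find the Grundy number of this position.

Build the Grundy sequence for pile A with g(k) = mex{g(k−s) : s ∈ {2, 3}, s ≤ k}:
k:     0  1  2  3  4  5  6  7  8  9 10 11 12 13
g(k):  0  0  1  1  2  0  0  1  1  2  0  0  1  1
So g(13) = 1.
For pile B, compute g(0), g(1), … with moves {3, 6, 7}:
k:     0  1  2  3  4  5  6  7  8  9 10 11
g(k):  0  0  0  1  1  1  2  2  2  3  0  0
So g(11) = 0.
The value of a disjunctive sum is the nim-sum of the parts.
Combined value = 1 XOR 0 = 1.

1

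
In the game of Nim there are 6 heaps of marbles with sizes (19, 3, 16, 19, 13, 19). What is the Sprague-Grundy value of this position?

13

Write each in binary and XOR column by column:
  10011  (19)
  00011  (3)
  10000  (16)
  10011  (19)
  01101  (13)
  10011  (19)
  -----
  01101  (13)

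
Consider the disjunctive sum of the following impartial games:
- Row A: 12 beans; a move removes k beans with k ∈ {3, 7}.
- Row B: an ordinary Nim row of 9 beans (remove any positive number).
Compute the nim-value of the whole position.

Grundy values for row A (subtraction set {3, 7}):
g(0) = mex{} = 0
g(1) = mex{} = 0
g(2) = mex{} = 0
g(3) = mex{0} = 1
g(4) = mex{0} = 1
g(5) = mex{0} = 1
g(6) = mex{1} = 0
g(7) = mex{0,1} = 2
g(8) = mex{0,1} = 2
g(9) = mex{0} = 1
g(10) = mex{1,2} = 0
g(11) = mex{1,2} = 0
g(12) = mex{1} = 0
So g(12) = 0.
Row B is a plain Nim row of size 9, so its Grundy value is 9.
By the Sprague-Grundy theorem, the Grundy value of a sum of independent games is the XOR of the component values.
Combined value = 0 ⊕ 9 = 9.

9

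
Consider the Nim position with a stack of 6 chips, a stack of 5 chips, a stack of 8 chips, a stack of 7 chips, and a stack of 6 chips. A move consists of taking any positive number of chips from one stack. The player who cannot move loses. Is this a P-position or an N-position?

Compute the nim-sum pairwise:
6 ⊕ 5 = 3
3 ⊕ 8 = 11
11 ⊕ 7 = 12
12 ⊕ 6 = 10
The nim-sum is 10 ≠ 0, so this is an N-position: the player to move can win.

N-position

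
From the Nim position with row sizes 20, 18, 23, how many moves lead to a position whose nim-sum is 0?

3

Nim-sum: 20 ^ 18 ^ 23 = 17.
The overall nim-sum is X = 17. A row of size p has a winning move iff p XOR X < p (reduce it to p XOR X).
  20: 20 XOR 17 = 5 < 20 — winning move (to 5).
  18: 18 XOR 17 = 3 < 18 — winning move (to 3).
  23: 23 XOR 17 = 6 < 23 — winning move (to 6).
That gives 3 winning moves.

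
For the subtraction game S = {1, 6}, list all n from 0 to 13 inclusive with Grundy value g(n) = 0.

0, 2, 4, 7, 9, 11

Compute g(0), g(1), … for moves {1, 6}:
g(0) = mex{} = 0
g(1) = mex{0} = 1
g(2) = mex{1} = 0
g(3) = mex{0} = 1
g(4) = mex{1} = 0
g(5) = mex{0} = 1
g(6) = mex{0,1} = 2
g(7) = mex{1,2} = 0
g(8) = mex{0} = 1
g(9) = mex{1} = 0
g(10) = mex{0} = 1
g(11) = mex{1} = 0
g(12) = mex{0,2} = 1
g(13) = mex{0,1} = 2
The P-positions (g = 0) in 0..13 are 0, 2, 4, 7, 9, 11.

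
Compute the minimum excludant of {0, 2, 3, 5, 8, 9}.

1

0 is in the set but 1 is not, so the mex is 1.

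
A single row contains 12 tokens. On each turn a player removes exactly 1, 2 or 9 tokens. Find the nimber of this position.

2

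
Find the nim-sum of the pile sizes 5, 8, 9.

4

Nim-sum: 5 ⊕ 8 ⊕ 9 = 4.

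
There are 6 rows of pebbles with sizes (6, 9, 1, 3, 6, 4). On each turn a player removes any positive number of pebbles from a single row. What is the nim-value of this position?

Write each in binary and XOR column by column:
  0110  (6)
  1001  (9)
  0001  (1)
  0011  (3)
  0110  (6)
  0100  (4)
  ----
  1111  (15)

15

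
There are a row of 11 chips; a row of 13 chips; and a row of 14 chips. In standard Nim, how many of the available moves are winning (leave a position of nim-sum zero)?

Write each in binary and XOR column by column:
  1011  (11)
  1101  (13)
  1110  (14)
  ----
  1000  (8)
The overall nim-sum is X = 8. A row of size p has a winning move iff p XOR X < p (reduce it to p XOR X).
  11: 11 XOR 8 = 3 < 11 — winning move (to 3).
  13: 13 XOR 8 = 5 < 13 — winning move (to 5).
  14: 14 XOR 8 = 6 < 14 — winning move (to 6).
That gives 3 winning moves.

3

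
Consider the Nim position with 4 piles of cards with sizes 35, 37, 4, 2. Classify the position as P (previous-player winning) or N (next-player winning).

Compute the nim-sum pairwise:
35 ^ 37 = 6
6 ^ 4 = 2
2 ^ 2 = 0
The nim-sum is 0, so this is a P-position: the player to move is in a losing position under optimal play.

P-position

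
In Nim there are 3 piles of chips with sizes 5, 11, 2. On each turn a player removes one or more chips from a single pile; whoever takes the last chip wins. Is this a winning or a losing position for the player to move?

In binary:
  0101  (5)
  1011  (11)
  0010  (2)
  ----
  1100  (12)
The nim-sum is 12 ≠ 0, so this is an N-position: the player to move can win.

Winning position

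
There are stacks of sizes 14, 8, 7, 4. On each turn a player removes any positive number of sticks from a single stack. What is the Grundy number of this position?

In binary:
  1110  (14)
  1000  (8)
  0111  (7)
  0100  (4)
  ----
  0101  (5)

5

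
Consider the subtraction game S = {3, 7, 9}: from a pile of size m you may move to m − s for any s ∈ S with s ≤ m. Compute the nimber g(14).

0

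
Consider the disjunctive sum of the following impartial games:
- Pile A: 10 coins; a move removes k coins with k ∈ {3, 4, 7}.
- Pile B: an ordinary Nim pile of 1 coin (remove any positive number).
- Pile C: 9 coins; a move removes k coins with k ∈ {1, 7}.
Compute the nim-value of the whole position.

0

For pile A, compute g(0), g(1), … with moves {3, 4, 7}:
k:     0  1  2  3  4  5  6  7  8  9 10
g(k):  0  0  0  1  1  1  2  2  2  3  0
So g(10) = 0.
Pile B is a plain Nim pile of size 1, so its Grundy value is 1.
Build the Grundy sequence for pile C with g(k) = mex{g(k−s) : s ∈ {1, 7}, s ≤ k}:
g(0) = mex{} = 0
g(1) = mex{0} = 1
g(2) = mex{1} = 0
g(3) = mex{0} = 1
g(4) = mex{1} = 0
g(5) = mex{0} = 1
g(6) = mex{1} = 0
g(7) = mex{0} = 1
g(8) = mex{1} = 0
g(9) = mex{0} = 1
So g(9) = 1.
The value of a disjunctive sum is the nim-sum of the parts.
Combined value = 0 XOR 1 XOR 1 = 0.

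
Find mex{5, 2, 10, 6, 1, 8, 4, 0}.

The values 0, 1, 2 are all present; 3 is the first non-negative integer missing from the set.

3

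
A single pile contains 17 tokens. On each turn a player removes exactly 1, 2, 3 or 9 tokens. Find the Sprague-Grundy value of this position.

Grundy values for subtraction set {1, 2, 3, 9}:
k:     0  1  2  3  4  5  6  7  8  9 10 11 12 13 14 15 16 17
g(k):  0  1  2  3  0  1  2  3  0  1  2  3  0  1  2  3  0  1
So g(17) = 1.

1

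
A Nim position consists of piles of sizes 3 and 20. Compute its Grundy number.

Compute the nim-sum pairwise:
3 ⊕ 20 = 23

23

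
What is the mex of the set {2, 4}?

0 is not in the set, so the mex is 0.

0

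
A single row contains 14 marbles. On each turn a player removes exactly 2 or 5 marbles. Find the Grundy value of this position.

0

Build the Grundy sequence with g(k) = mex{g(k−s) : s ∈ {2, 5}, s ≤ k}:
g(0) = mex{} = 0
g(1) = mex{} = 0
g(2) = mex{0} = 1
g(3) = mex{0} = 1
g(4) = mex{1} = 0
g(5) = mex{0,1} = 2
g(6) = mex{0} = 1
g(7) = mex{1,2} = 0
g(8) = mex{1} = 0
g(9) = mex{0} = 1
g(10) = mex{0,2} = 1
g(11) = mex{1} = 0
g(12) = mex{0,1} = 2
g(13) = mex{0} = 1
g(14) = mex{1,2} = 0
So g(14) = 0.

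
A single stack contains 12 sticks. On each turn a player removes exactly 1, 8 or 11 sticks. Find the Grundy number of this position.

Build the Grundy sequence with g(k) = mex{g(k−s) : s ∈ {1, 8, 11}, s ≤ k}:
k:     0  1  2  3  4  5  6  7  8  9 10 11 12
g(k):  0  1  0  1  0  1  0  1  2  0  1  2  3
So g(12) = 3.

3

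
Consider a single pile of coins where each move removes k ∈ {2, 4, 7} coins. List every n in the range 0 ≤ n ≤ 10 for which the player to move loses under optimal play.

0, 1, 6, 9

Build the Grundy sequence with g(k) = mex{g(k−s) : s ∈ {2, 4, 7}, s ≤ k}:
k:     0  1  2  3  4  5  6  7  8  9 10
g(k):  0  0  1  1  2  2  0  3  1  0  2
The P-positions (g = 0) in 0..10 are 0, 1, 6, 9.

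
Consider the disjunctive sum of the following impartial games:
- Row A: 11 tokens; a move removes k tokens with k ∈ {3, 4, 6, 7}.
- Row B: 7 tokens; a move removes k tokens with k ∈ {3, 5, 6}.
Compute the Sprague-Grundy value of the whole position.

2

Grundy values for row A (subtraction set {3, 4, 6, 7}):
g(0) = mex{} = 0
g(1) = mex{} = 0
g(2) = mex{} = 0
g(3) = mex{0} = 1
g(4) = mex{0} = 1
g(5) = mex{0} = 1
g(6) = mex{0,1} = 2
g(7) = mex{0,1} = 2
g(8) = mex{0,1} = 2
g(9) = mex{0,1,2} = 3
g(10) = mex{1,2} = 0
g(11) = mex{1,2} = 0
So g(11) = 0.
Grundy values for row B (subtraction set {3, 5, 6}):
k:     0  1  2  3  4  5  6  7
g(k):  0  0  0  1  1  1  2  2
So g(7) = 2.
The value of a disjunctive sum is the nim-sum of the parts.
Combined value = 0 ⊕ 2 = 2.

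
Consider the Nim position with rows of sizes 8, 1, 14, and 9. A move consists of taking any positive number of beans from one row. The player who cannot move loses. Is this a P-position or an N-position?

N-position

In binary:
  1000  (8)
  0001  (1)
  1110  (14)
  1001  (9)
  ----
  1110  (14)
The nim-sum is 14 ≠ 0, so this is an N-position: the player to move can win.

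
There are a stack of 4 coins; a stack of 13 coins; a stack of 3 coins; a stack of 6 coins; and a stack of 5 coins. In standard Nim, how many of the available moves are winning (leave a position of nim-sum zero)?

Nim-sum: 4 ⊕ 13 ⊕ 3 ⊕ 6 ⊕ 5 = 9.
The overall nim-sum is X = 9. A stack of size p has a winning move iff p XOR X < p (reduce it to p XOR X).
  4: 4 XOR 9 = 13 ≥ 4 — no move.
  13: 13 XOR 9 = 4 < 13 — winning move (to 4).
  3: 3 XOR 9 = 10 ≥ 3 — no move.
  6: 6 XOR 9 = 15 ≥ 6 — no move.
  5: 5 XOR 9 = 12 ≥ 5 — no move.
That gives 1 winning move.

1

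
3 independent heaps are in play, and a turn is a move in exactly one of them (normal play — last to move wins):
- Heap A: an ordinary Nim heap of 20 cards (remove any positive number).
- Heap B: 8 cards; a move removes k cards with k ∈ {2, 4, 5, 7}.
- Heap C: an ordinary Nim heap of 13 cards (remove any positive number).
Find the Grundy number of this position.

Heap A is a plain Nim heap of size 20, so its Grundy value is 20.
Build the Grundy sequence for heap B with g(k) = mex{g(k−s) : s ∈ {2, 4, 5, 7}, s ≤ k}:
g(0) = mex{} = 0
g(1) = mex{} = 0
g(2) = mex{0} = 1
g(3) = mex{0} = 1
g(4) = mex{0,1} = 2
g(5) = mex{0,1} = 2
g(6) = mex{0,1,2} = 3
g(7) = mex{0,1,2} = 3
g(8) = mex{0,1,2,3} = 4
So g(8) = 4.
Heap C is a plain Nim heap of size 13, so its Grundy value is 13.
By the Sprague-Grundy theorem, the Grundy value of a sum of independent games is the XOR of the component values.
Combined value = 20 ⊕ 4 ⊕ 13 = 29.

29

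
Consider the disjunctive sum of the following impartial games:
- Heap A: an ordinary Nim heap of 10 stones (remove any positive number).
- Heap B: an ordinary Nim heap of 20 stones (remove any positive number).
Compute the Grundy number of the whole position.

Heap A is a plain Nim heap of size 10, so its Grundy value is 10.
Heap B is a plain Nim heap of size 20, so its Grundy value is 20.
By the Sprague-Grundy theorem, the Grundy value of a sum of independent games is the XOR of the component values.
Combined value = 10 XOR 20 = 30.

30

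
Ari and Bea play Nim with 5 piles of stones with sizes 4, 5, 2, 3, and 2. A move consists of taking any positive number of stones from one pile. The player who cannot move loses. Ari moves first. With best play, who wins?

Ari wins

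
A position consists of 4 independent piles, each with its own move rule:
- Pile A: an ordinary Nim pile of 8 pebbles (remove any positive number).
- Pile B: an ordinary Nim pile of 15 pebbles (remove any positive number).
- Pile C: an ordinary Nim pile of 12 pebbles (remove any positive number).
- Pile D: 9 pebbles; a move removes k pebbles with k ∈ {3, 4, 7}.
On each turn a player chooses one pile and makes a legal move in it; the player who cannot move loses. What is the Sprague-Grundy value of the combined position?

8

Pile A is a plain Nim pile of size 8, so its Grundy value is 8.
Pile B is a plain Nim pile of size 15, so its Grundy value is 15.
Pile C is a plain Nim pile of size 12, so its Grundy value is 12.
For pile D, compute g(0), g(1), … with moves {3, 4, 7}:
g(0) = mex{} = 0
g(1) = mex{} = 0
g(2) = mex{} = 0
g(3) = mex{0} = 1
g(4) = mex{0} = 1
g(5) = mex{0} = 1
g(6) = mex{0,1} = 2
g(7) = mex{0,1} = 2
g(8) = mex{0,1} = 2
g(9) = mex{0,1,2} = 3
So g(9) = 3.
By the Sprague-Grundy theorem, the Grundy value of a sum of independent games is the XOR of the component values.
Combined value = 8 XOR 15 XOR 12 XOR 3 = 8.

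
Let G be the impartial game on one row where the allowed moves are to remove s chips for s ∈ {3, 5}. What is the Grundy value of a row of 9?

0

Build the Grundy sequence with g(k) = mex{g(k−s) : s ∈ {3, 5}, s ≤ k}:
k:     0  1  2  3  4  5  6  7  8  9
g(k):  0  0  0  1  1  1  2  2  0  0
So g(9) = 0.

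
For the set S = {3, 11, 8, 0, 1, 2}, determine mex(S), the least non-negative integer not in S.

4

The values 0, 1, 2, 3 are all present; 4 is the first non-negative integer missing from the set.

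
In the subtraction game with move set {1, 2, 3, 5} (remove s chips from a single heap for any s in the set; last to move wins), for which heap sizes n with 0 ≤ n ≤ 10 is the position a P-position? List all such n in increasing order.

0, 4, 8

Grundy values for subtraction set {1, 2, 3, 5}:
g(0) = mex{} = 0
g(1) = mex{0} = 1
g(2) = mex{0,1} = 2
g(3) = mex{0,1,2} = 3
g(4) = mex{1,2,3} = 0
g(5) = mex{0,2,3} = 1
g(6) = mex{0,1,3} = 2
g(7) = mex{0,1,2} = 3
g(8) = mex{1,2,3} = 0
g(9) = mex{0,2,3} = 1
g(10) = mex{0,1,3} = 2
The P-positions (g = 0) in 0..10 are 0, 4, 8.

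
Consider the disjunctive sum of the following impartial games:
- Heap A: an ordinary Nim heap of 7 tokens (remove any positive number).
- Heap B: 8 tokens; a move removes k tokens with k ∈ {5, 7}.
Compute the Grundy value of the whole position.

Heap A is a plain Nim heap of size 7, so its Grundy value is 7.
Grundy values for heap B (subtraction set {5, 7}):
k:     0  1  2  3  4  5  6  7  8
g(k):  0  0  0  0  0  1  1  1  1
So g(8) = 1.
By the Sprague-Grundy theorem, the Grundy value of a sum of independent games is the XOR of the component values.
Combined value = 7 XOR 1 = 6.

6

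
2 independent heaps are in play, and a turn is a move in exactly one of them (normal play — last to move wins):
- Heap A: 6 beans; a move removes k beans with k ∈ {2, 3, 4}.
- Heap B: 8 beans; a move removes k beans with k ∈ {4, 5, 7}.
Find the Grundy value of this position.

2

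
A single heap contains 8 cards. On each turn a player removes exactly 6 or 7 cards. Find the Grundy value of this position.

Build the Grundy sequence with g(k) = mex{g(k−s) : s ∈ {6, 7}, s ≤ k}:
k:     0  1  2  3  4  5  6  7  8
g(k):  0  0  0  0  0  0  1  1  1
So g(8) = 1.

1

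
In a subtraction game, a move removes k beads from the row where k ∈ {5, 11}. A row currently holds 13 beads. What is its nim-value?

Compute g(0), g(1), … for moves {5, 11}:
g(0) = mex{} = 0
g(1) = mex{} = 0
g(2) = mex{} = 0
g(3) = mex{} = 0
g(4) = mex{} = 0
g(5) = mex{0} = 1
g(6) = mex{0} = 1
g(7) = mex{0} = 1
g(8) = mex{0} = 1
g(9) = mex{0} = 1
g(10) = mex{1} = 0
g(11) = mex{0,1} = 2
g(12) = mex{0,1} = 2
g(13) = mex{0,1} = 2
So g(13) = 2.

2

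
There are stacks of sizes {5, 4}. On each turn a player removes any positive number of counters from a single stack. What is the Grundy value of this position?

Nim-sum: 5 ⊕ 4 = 1.

1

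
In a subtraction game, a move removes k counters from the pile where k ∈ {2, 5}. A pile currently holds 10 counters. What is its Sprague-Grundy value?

1

Compute g(0), g(1), … for moves {2, 5}:
k:     0  1  2  3  4  5  6  7  8  9 10
g(k):  0  0  1  1  0  2  1  0  0  1  1
So g(10) = 1.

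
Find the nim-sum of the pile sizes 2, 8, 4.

In binary:
  0010  (2)
  1000  (8)
  0100  (4)
  ----
  1110  (14)

14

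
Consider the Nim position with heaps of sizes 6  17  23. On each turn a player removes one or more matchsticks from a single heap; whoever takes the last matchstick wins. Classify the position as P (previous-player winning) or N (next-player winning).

Write each in binary and XOR column by column:
  00110  (6)
  10001  (17)
  10111  (23)
  -----
  00000  (0)
The nim-sum is 0, so this is a P-position: the player to move is in a losing position under optimal play.

P-position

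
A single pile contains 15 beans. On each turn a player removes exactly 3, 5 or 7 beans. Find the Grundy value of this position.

1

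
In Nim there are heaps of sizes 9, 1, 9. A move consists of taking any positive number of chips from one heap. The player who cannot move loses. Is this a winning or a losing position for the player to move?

Write each in binary and XOR column by column:
  1001  (9)
  0001  (1)
  1001  (9)
  ----
  0001  (1)
The nim-sum is 1 ≠ 0, so this is an N-position: the player to move can win.

Winning position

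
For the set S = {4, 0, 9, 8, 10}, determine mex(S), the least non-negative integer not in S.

1

0 is in the set but 1 is not, so the mex is 1.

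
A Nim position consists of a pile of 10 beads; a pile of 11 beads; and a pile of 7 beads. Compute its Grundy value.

6

Compute the nim-sum pairwise:
10 ⊕ 11 = 1
1 ⊕ 7 = 6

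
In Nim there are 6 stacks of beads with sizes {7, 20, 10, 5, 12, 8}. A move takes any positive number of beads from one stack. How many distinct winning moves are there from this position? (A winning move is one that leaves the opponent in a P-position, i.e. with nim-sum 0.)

Nim-sum: 7 ^ 20 ^ 10 ^ 5 ^ 12 ^ 8 = 24.
The overall nim-sum is X = 24. A stack of size p has a winning move iff p XOR X < p (reduce it to p XOR X).
  7: 7 XOR 24 = 31 ≥ 7 — no move.
  20: 20 XOR 24 = 12 < 20 — winning move (to 12).
  10: 10 XOR 24 = 18 ≥ 10 — no move.
  5: 5 XOR 24 = 29 ≥ 5 — no move.
  12: 12 XOR 24 = 20 ≥ 12 — no move.
  8: 8 XOR 24 = 16 ≥ 8 — no move.
That gives 1 winning move.

1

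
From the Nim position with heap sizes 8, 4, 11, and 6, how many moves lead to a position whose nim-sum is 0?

1

Compute the nim-sum pairwise:
8 ⊕ 4 = 12
12 ⊕ 11 = 7
7 ⊕ 6 = 1
The overall nim-sum is X = 1. A heap of size p has a winning move iff p XOR X < p (reduce it to p XOR X).
  8: 8 XOR 1 = 9 ≥ 8 — no move.
  4: 4 XOR 1 = 5 ≥ 4 — no move.
  11: 11 XOR 1 = 10 < 11 — winning move (to 10).
  6: 6 XOR 1 = 7 ≥ 6 — no move.
That gives 1 winning move.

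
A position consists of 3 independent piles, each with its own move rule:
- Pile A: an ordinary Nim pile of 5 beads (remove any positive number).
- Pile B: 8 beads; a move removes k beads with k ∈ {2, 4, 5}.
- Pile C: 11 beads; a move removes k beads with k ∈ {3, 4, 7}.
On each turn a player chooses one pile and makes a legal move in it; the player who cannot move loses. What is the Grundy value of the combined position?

5

Pile A is a plain Nim pile of size 5, so its Grundy value is 5.
Grundy values for pile B (subtraction set {2, 4, 5}):
g(0) = mex{} = 0
g(1) = mex{} = 0
g(2) = mex{0} = 1
g(3) = mex{0} = 1
g(4) = mex{0,1} = 2
g(5) = mex{0,1} = 2
g(6) = mex{0,1,2} = 3
g(7) = mex{1,2} = 0
g(8) = mex{1,2,3} = 0
So g(8) = 0.
Build the Grundy sequence for pile C with g(k) = mex{g(k−s) : s ∈ {3, 4, 7}, s ≤ k}:
g(0) = mex{} = 0
g(1) = mex{} = 0
g(2) = mex{} = 0
g(3) = mex{0} = 1
g(4) = mex{0} = 1
g(5) = mex{0} = 1
g(6) = mex{0,1} = 2
g(7) = mex{0,1} = 2
g(8) = mex{0,1} = 2
g(9) = mex{0,1,2} = 3
g(10) = mex{1,2} = 0
g(11) = mex{1,2} = 0
So g(11) = 0.
By the Sprague-Grundy theorem, the Grundy value of a sum of independent games is the XOR of the component values.
Combined value = 5 ⊕ 0 ⊕ 0 = 5.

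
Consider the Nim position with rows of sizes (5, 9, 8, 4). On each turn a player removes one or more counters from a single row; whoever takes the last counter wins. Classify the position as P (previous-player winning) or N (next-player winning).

In binary:
  0101  (5)
  1001  (9)
  1000  (8)
  0100  (4)
  ----
  0000  (0)
The nim-sum is 0, so this is a P-position: the player to move is in a losing position under optimal play.

P-position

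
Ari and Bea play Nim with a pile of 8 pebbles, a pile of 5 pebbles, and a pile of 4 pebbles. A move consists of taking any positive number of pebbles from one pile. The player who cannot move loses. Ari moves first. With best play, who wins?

Nim-sum: 8 ⊕ 5 ⊕ 4 = 9.
The nim-sum is 9 ≠ 0, so this is an N-position: the player to move can win; Ari has a winning move.

Ari wins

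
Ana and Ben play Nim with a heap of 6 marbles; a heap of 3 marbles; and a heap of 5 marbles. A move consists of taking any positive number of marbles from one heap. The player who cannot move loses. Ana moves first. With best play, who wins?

Ben wins

In binary:
  110  (6)
  011  (3)
  101  (5)
  ---
  000  (0)
The nim-sum is 0, so this is a P-position: the player to move is in a losing position under optimal play; Ana is about to move from it and so loses — Ben wins.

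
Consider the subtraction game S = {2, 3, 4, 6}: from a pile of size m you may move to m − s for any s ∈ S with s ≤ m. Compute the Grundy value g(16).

Build the Grundy sequence with g(k) = mex{g(k−s) : s ∈ {2, 3, 4, 6}, s ≤ k}:
k:     0  1  2  3  4  5  6  7  8  9 10 11 12 13 14 15 16
g(k):  0  0  1  1  2  2  3  3  0  0  1  1  2  2  3  3  0
So g(16) = 0.

0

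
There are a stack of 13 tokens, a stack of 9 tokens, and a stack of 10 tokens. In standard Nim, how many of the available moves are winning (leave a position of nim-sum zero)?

3

Compute the nim-sum pairwise:
13 XOR 9 = 4
4 XOR 10 = 14
The overall nim-sum is X = 14. A stack of size p has a winning move iff p XOR X < p (reduce it to p XOR X).
  13: 13 XOR 14 = 3 < 13 — winning move (to 3).
  9: 9 XOR 14 = 7 < 9 — winning move (to 7).
  10: 10 XOR 14 = 4 < 10 — winning move (to 4).
That gives 3 winning moves.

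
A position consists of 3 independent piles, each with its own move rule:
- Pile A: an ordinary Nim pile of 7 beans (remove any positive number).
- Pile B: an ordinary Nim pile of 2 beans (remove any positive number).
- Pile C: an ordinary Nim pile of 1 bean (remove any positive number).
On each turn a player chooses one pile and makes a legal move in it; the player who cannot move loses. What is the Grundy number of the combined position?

4

Pile A is a plain Nim pile of size 7, so its Grundy value is 7.
Pile B is a plain Nim pile of size 2, so its Grundy value is 2.
Pile C is a plain Nim pile of size 1, so its Grundy value is 1.
The value of a disjunctive sum is the nim-sum of the parts.
Combined value = 7 ⊕ 2 ⊕ 1 = 4.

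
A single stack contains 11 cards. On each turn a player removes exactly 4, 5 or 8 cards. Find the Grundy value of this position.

Grundy values for subtraction set {4, 5, 8}:
g(0) = mex{} = 0
g(1) = mex{} = 0
g(2) = mex{} = 0
g(3) = mex{} = 0
g(4) = mex{0} = 1
g(5) = mex{0} = 1
g(6) = mex{0} = 1
g(7) = mex{0} = 1
g(8) = mex{0,1} = 2
g(9) = mex{0,1} = 2
g(10) = mex{0,1} = 2
g(11) = mex{0,1} = 2
So g(11) = 2.

2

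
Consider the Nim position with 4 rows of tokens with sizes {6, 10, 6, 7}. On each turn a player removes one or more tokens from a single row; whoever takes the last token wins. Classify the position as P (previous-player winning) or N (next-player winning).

In binary:
  0110  (6)
  1010  (10)
  0110  (6)
  0111  (7)
  ----
  1101  (13)
The nim-sum is 13 ≠ 0, so this is an N-position: the player to move can win.

N-position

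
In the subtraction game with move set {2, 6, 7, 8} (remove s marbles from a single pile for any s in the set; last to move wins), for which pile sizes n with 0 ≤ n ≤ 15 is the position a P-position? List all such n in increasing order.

Compute g(0), g(1), … for moves {2, 6, 7, 8}:
k:     0  1  2  3  4  5  6  7  8  9 10 11 12 13 14 15
g(k):  0  0  1  1  0  0  1  1  2  2  3  3  2  2  0  0
The P-positions (g = 0) in 0..15 are 0, 1, 4, 5, 14, 15.

0, 1, 4, 5, 14, 15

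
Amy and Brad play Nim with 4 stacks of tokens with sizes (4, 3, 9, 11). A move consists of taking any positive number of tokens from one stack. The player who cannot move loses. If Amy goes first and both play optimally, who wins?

Nim-sum: 4 XOR 3 XOR 9 XOR 11 = 5.
The nim-sum is 5 ≠ 0, so this is an N-position: the player to move can win; Amy has a winning move.

Amy wins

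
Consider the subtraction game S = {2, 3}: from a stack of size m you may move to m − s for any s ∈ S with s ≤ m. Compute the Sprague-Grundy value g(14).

Build the Grundy sequence with g(k) = mex{g(k−s) : s ∈ {2, 3}, s ≤ k}:
k:     0  1  2  3  4  5  6  7  8  9 10 11 12 13 14
g(k):  0  0  1  1  2  0  0  1  1  2  0  0  1  1  2
So g(14) = 2.

2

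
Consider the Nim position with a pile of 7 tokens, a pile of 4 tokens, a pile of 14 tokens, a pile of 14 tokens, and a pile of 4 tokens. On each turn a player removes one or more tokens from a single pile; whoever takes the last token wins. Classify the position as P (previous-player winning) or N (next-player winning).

Nim-sum: 7 ⊕ 4 ⊕ 14 ⊕ 14 ⊕ 4 = 7.
The nim-sum is 7 ≠ 0, so this is an N-position: the player to move can win.

N-position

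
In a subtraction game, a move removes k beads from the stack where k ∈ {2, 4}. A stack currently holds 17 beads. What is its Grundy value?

2

Build the Grundy sequence with g(k) = mex{g(k−s) : s ∈ {2, 4}, s ≤ k}:
k:     0  1  2  3  4  5  6  7  8  9 10 11 12 13 14 15 16 17
g(k):  0  0  1  1  2  2  0  0  1  1  2  2  0  0  1  1  2  2
So g(17) = 2.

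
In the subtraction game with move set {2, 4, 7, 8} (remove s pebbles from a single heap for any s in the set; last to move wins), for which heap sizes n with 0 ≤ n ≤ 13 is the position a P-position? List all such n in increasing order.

0, 1, 6, 11, 12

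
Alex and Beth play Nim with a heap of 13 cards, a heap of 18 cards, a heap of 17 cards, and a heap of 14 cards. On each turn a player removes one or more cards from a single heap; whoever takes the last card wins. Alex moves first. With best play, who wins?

Compute the nim-sum pairwise:
13 ⊕ 18 = 31
31 ⊕ 17 = 14
14 ⊕ 14 = 0
The nim-sum is 0, so this is a P-position: the player to move is in a losing position under optimal play; Alex is about to move from it and so loses — Beth wins.

Beth wins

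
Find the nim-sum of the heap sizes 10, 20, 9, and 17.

Write each in binary and XOR column by column:
  01010  (10)
  10100  (20)
  01001  (9)
  10001  (17)
  -----
  00110  (6)

6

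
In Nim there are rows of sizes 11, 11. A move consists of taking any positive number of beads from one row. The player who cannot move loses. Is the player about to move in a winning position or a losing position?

Compute the nim-sum pairwise:
11 XOR 11 = 0
The nim-sum is 0, so this is a P-position: the player to move is in a losing position under optimal play.

Losing position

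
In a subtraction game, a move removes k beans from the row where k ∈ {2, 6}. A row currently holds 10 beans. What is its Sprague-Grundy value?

Compute g(0), g(1), … for moves {2, 6}:
k:     0  1  2  3  4  5  6  7  8  9 10
g(k):  0  0  1  1  0  0  1  1  0  0  1
So g(10) = 1.

1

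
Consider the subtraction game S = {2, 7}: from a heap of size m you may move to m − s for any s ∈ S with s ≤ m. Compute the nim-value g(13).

0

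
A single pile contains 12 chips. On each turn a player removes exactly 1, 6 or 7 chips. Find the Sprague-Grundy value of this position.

0

Grundy values for subtraction set {1, 6, 7}:
k:     0  1  2  3  4  5  6  7  8  9 10 11 12
g(k):  0  1  0  1  0  1  2  3  2  3  2  3  0
So g(12) = 0.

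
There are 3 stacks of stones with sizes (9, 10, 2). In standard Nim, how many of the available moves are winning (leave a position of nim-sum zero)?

In binary:
  1001  (9)
  1010  (10)
  0010  (2)
  ----
  0001  (1)
The overall nim-sum is X = 1. A stack of size p has a winning move iff p XOR X < p (reduce it to p XOR X).
  9: 9 XOR 1 = 8 < 9 — winning move (to 8).
  10: 10 XOR 1 = 11 ≥ 10 — no move.
  2: 2 XOR 1 = 3 ≥ 2 — no move.
That gives 1 winning move.

1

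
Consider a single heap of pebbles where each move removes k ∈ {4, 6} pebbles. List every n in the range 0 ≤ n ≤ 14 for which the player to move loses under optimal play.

0, 1, 2, 3, 10, 11, 12, 13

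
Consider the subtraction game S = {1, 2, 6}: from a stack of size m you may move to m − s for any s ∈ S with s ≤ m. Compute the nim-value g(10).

Build the Grundy sequence with g(k) = mex{g(k−s) : s ∈ {1, 2, 6}, s ≤ k}:
k:     0  1  2  3  4  5  6  7  8  9 10
g(k):  0  1  2  0  1  2  3  0  1  2  0
So g(10) = 0.

0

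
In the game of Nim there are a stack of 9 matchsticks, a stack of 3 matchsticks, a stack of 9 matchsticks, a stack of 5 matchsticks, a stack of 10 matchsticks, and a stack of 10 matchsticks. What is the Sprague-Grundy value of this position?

6

Compute the nim-sum pairwise:
9 ^ 3 = 10
10 ^ 9 = 3
3 ^ 5 = 6
6 ^ 10 = 12
12 ^ 10 = 6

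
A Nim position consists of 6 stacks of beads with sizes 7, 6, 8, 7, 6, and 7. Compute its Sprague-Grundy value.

15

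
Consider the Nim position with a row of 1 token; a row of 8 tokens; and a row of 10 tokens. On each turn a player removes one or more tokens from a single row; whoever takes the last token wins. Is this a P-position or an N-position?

Write each in binary and XOR column by column:
  0001  (1)
  1000  (8)
  1010  (10)
  ----
  0011  (3)
The nim-sum is 3 ≠ 0, so this is an N-position: the player to move can win.

N-position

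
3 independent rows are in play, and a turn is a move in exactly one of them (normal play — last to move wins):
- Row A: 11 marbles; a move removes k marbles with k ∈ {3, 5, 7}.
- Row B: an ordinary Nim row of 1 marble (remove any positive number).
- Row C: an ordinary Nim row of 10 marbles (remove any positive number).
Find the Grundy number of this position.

For row A, compute g(0), g(1), … with moves {3, 5, 7}:
g(0) = mex{} = 0
g(1) = mex{} = 0
g(2) = mex{} = 0
g(3) = mex{0} = 1
g(4) = mex{0} = 1
g(5) = mex{0} = 1
g(6) = mex{0,1} = 2
g(7) = mex{0,1} = 2
g(8) = mex{0,1} = 2
g(9) = mex{0,1,2} = 3
g(10) = mex{1,2} = 0
g(11) = mex{1,2} = 0
So g(11) = 0.
Row B is a plain Nim row of size 1, so its Grundy value is 1.
Row C is a plain Nim row of size 10, so its Grundy value is 10.
The value of a disjunctive sum is the nim-sum of the parts.
Combined value = 0 ⊕ 1 ⊕ 10 = 11.

11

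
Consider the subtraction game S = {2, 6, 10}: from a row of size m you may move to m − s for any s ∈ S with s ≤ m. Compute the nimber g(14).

Build the Grundy sequence with g(k) = mex{g(k−s) : s ∈ {2, 6, 10}, s ≤ k}:
g(0) = mex{} = 0
g(1) = mex{} = 0
g(2) = mex{0} = 1
g(3) = mex{0} = 1
g(4) = mex{1} = 0
g(5) = mex{1} = 0
g(6) = mex{0} = 1
g(7) = mex{0} = 1
g(8) = mex{1} = 0
g(9) = mex{1} = 0
g(10) = mex{0} = 1
g(11) = mex{0} = 1
g(12) = mex{1} = 0
g(13) = mex{1} = 0
g(14) = mex{0} = 1
So g(14) = 1.

1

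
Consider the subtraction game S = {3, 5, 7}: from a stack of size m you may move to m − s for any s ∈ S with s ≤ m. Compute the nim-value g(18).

Compute g(0), g(1), … for moves {3, 5, 7}:
k:     0  1  2  3  4  5  6  7  8  9 10 11 12 13 14 15 16 17 18
g(k):  0  0  0  1  1  1  2  2  2  3  0  0  0  1  1  1  2  2  2
So g(18) = 2.

2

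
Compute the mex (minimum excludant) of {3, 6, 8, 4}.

0

0 is not in the set, so the mex is 0.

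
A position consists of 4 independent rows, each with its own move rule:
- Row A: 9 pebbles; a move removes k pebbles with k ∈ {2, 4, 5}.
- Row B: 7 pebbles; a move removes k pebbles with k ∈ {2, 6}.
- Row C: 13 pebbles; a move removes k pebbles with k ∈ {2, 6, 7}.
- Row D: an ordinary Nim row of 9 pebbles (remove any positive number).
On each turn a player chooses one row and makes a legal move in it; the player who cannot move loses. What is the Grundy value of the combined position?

9

Build the Grundy sequence for row A with g(k) = mex{g(k−s) : s ∈ {2, 4, 5}, s ≤ k}:
k:     0  1  2  3  4  5  6  7  8  9
g(k):  0  0  1  1  2  2  3  0  0  1
So g(9) = 1.
For row B, compute g(0), g(1), … with moves {2, 6}:
g(0) = mex{} = 0
g(1) = mex{} = 0
g(2) = mex{0} = 1
g(3) = mex{0} = 1
g(4) = mex{1} = 0
g(5) = mex{1} = 0
g(6) = mex{0} = 1
g(7) = mex{0} = 1
So g(7) = 1.
Build the Grundy sequence for row C with g(k) = mex{g(k−s) : s ∈ {2, 6, 7}, s ≤ k}:
k:     0  1  2  3  4  5  6  7  8  9 10 11 12 13
g(k):  0  0  1  1  0  0  1  1  2  0  3  1  2  0
So g(13) = 0.
Row D is a plain Nim row of size 9, so its Grundy value is 9.
The value of a disjunctive sum is the nim-sum of the parts.
Combined value = 1 XOR 1 XOR 0 XOR 9 = 9.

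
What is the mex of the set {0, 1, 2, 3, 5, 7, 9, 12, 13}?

The values 0, 1, 2, 3 are all present; 4 is the first non-negative integer missing from the set.

4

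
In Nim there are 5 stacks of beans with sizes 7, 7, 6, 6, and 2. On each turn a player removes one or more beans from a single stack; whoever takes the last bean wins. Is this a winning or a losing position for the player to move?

Write each in binary and XOR column by column:
  111  (7)
  111  (7)
  110  (6)
  110  (6)
  010  (2)
  ---
  010  (2)
The nim-sum is 2 ≠ 0, so this is an N-position: the player to move can win.

Winning position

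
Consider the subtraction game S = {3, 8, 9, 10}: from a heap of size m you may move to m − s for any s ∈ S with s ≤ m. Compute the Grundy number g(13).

0

Grundy values for subtraction set {3, 8, 9, 10}:
g(0) = mex{} = 0
g(1) = mex{} = 0
g(2) = mex{} = 0
g(3) = mex{0} = 1
g(4) = mex{0} = 1
g(5) = mex{0} = 1
g(6) = mex{1} = 0
g(7) = mex{1} = 0
g(8) = mex{0,1} = 2
g(9) = mex{0} = 1
g(10) = mex{0} = 1
g(11) = mex{0,1,2} = 3
g(12) = mex{0,1} = 2
g(13) = mex{1} = 0
So g(13) = 0.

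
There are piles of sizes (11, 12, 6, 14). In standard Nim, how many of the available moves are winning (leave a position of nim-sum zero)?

Bitwise XOR of the heap sizes:
  1011  (11)
  1100  (12)
  0110  (6)
  1110  (14)
  ----
  1111  (15)
The overall nim-sum is X = 15. A pile of size p has a winning move iff p XOR X < p (reduce it to p XOR X).
  11: 11 XOR 15 = 4 < 11 — winning move (to 4).
  12: 12 XOR 15 = 3 < 12 — winning move (to 3).
  6: 6 XOR 15 = 9 ≥ 6 — no move.
  14: 14 XOR 15 = 1 < 14 — winning move (to 1).
That gives 3 winning moves.

3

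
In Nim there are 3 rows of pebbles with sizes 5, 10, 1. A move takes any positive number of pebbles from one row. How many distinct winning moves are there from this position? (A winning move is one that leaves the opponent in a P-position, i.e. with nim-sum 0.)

1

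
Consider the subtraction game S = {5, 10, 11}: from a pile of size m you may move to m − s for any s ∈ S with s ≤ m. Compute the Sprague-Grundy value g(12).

2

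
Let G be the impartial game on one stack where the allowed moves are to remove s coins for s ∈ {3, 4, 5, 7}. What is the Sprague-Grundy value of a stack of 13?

1

Build the Grundy sequence with g(k) = mex{g(k−s) : s ∈ {3, 4, 5, 7}, s ≤ k}:
k:     0  1  2  3  4  5  6  7  8  9 10 11 12 13
g(k):  0  0  0  1  1  1  2  2  2  3  0  0  0  1
So g(13) = 1.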